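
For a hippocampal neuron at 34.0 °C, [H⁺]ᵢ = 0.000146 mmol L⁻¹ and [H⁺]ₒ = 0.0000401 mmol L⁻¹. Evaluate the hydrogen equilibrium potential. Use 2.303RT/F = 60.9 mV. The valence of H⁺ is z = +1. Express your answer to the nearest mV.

-34 mV

E = (60.9/z) · log₁₀([H⁺]_out/[H⁺]_in) with z = +1.
= (60.9/1) · log₁₀(0.0000401/0.000146) = 60.90 · log₁₀(0.2747)
= 60.90 · (-0.5612) = -34.18 mV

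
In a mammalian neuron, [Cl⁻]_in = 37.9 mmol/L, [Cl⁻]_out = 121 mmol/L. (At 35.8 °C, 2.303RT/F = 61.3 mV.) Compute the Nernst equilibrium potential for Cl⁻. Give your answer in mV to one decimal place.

-30.9 mV

E = (61.3/z) · log₁₀([Cl⁻]_out/[Cl⁻]_in) with z = -1.
For an anion, dividing by z = -1 reverses the sign.
= (61.3/-1) · log₁₀(121/37.9) = -61.30 · log₁₀(3.193)
= -61.30 · (0.5041) = -30.90 mV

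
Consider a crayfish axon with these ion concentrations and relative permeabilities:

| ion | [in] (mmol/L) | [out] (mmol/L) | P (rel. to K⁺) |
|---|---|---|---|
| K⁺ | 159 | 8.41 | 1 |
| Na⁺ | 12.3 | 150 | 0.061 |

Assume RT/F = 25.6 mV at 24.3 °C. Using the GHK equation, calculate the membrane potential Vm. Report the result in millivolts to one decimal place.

Vm = 25.6 · ln[(Σ P·[cation]ₒ + Σ P·[anion]ᵢ) / (Σ P·[cation]ᵢ + Σ P·[anion]ₒ)]
Numerator = 1×8.41 + 0.061×150 = 17.56
Denominator = 1×159 + 0.061×12.3 = 159.8
Vm = 25.6 · ln(0.10992) = 25.6 × (-2.2080) = -56.52 mV

-56.5 mV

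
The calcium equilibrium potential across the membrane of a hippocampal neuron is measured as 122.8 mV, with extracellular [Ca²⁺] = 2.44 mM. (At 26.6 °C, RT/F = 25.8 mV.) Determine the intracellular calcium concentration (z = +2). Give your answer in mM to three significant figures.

0.000179 mM

Nernst: E = (25.8/2) · ln([out]/[in]), so ln([out]/[in]) = 122.8 × 2 / 25.8 = 9.5194.
[out]/[in] = e^(9.5194) = 1.362e+04.
[in] = 2.44 / 1.362e+04 = 0.0001791 mM.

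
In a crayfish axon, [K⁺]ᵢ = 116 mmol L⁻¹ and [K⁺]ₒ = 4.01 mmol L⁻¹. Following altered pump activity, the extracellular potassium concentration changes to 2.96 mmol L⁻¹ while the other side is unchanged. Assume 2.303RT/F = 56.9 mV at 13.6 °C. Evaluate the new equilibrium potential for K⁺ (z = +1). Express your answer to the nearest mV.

-91 mV

After the shift: [K⁺]_out = 2.96, [K⁺]_in = 116 mmol L⁻¹.
E_new = (56.9/1)·log₁₀(2.96/116) = 56.90 · (-1.5932) = -90.65 mV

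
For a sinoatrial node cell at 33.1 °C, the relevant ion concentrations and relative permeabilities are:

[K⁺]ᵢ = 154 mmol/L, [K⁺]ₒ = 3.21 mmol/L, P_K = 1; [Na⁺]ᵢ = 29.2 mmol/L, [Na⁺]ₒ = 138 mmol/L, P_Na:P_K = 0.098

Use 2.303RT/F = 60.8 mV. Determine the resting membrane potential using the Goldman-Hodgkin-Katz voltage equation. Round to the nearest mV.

-59 mV

Vm = 60.8 · log₁₀[(Σ P·[cation]ₒ + Σ P·[anion]ᵢ) / (Σ P·[cation]ᵢ + Σ P·[anion]ₒ)]
Numerator = 1×3.21 + 0.098×138 = 16.73
Denominator = 1×154 + 0.098×29.2 = 156.9
Vm = 60.8 · log₁₀(0.10668) = 60.8 × (-0.9719) = -59.09 mV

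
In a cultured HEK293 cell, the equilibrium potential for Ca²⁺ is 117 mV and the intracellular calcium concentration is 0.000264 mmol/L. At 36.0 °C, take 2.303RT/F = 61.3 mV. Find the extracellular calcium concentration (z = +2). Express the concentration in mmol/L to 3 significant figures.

Nernst: E = (61.3/2) · log₁₀([out]/[in]), so log₁₀([out]/[in]) = 117.0 × 2 / 61.3 = 3.8173.
[out]/[in] = 10^(3.8173) = 6566.
[out] = 6566 × 0.000264 = 1.733 mmol/L.

1.73 mmol/L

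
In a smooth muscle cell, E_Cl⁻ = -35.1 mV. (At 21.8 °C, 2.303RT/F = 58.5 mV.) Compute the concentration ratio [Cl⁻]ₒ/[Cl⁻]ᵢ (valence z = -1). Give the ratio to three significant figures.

log₁₀([out]/[in]) = E·z/(58.5) = -35.1 × -1 / 58.5 = 0.6000
[out]/[in] = 10^(0.6000) = 3.981

3.98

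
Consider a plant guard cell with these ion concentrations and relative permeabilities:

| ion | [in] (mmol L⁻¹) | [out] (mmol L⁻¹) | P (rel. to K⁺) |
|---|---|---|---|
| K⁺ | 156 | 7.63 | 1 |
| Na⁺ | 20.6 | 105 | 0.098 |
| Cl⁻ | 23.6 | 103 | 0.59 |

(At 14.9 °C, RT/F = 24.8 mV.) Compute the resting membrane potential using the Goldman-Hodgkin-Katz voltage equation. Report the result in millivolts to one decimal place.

Vm = 24.8 · ln[(Σ P·[cation]ₒ + Σ P·[anion]ᵢ) / (Σ P·[cation]ᵢ + Σ P·[anion]ₒ)]
Numerator = 1×7.63 + 0.098×105 + 0.59×23.6 = 31.84
Denominator = 1×156 + 0.098×20.6 + 0.59×103 = 218.8
Vm = 24.8 · ln(0.14555) = 24.8 × (-1.9273) = -47.80 mV

-47.8 mV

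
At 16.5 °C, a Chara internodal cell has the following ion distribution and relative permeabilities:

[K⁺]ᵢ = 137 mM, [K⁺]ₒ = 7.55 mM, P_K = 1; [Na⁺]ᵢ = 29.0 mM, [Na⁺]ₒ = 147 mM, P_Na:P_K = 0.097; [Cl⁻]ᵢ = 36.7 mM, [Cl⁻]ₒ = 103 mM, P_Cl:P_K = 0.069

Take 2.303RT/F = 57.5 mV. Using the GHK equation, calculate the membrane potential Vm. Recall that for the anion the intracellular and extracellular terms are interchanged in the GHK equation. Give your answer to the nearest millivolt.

-45 mV

Vm = 57.5 · log₁₀[(Σ P·[cation]ₒ + Σ P·[anion]ᵢ) / (Σ P·[cation]ᵢ + Σ P·[anion]ₒ)]
Numerator = 1×7.55 + 0.097×147 + 0.069×36.7 = 24.34
Denominator = 1×137 + 0.097×29.0 + 0.069×103 = 146.9
Vm = 57.5 · log₁₀(0.16568) = 57.5 × (-0.7807) = -44.89 mV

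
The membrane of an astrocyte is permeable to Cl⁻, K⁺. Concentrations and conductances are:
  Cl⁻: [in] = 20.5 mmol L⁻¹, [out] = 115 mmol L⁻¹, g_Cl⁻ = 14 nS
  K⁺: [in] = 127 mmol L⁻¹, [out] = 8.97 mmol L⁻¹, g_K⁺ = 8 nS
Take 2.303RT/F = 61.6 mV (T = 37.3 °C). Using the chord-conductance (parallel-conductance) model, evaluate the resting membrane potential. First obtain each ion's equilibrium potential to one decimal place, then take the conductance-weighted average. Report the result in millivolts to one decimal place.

E_Cl⁻ = (61.6/-1)·log₁₀(115/20.5) = -46.1 mV
E_K⁺ = (61.6/1)·log₁₀(8.97/127) = -70.9 mV
Vm = (Σ gᵢEᵢ)/(Σ gᵢ) = (14·-46.1 + 8·-70.9) / (14 + 8)
= -1212.60 / 22 = -55.12 mV

-55.1 mV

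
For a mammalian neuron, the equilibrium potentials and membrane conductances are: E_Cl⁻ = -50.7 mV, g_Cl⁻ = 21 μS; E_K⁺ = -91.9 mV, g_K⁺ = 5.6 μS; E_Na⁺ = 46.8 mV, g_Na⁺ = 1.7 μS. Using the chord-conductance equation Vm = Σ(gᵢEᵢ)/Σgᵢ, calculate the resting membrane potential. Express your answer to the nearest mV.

Σ gᵢEᵢ = 21·(-50.7) + 5.6·(-91.9) + 1.7·(46.8) = -1499.78
Σ gᵢ = 21 + 5.6 + 1.7 = 28.3
Vm = -1499.78 / 28.3 = -53.00 mV

-53 mV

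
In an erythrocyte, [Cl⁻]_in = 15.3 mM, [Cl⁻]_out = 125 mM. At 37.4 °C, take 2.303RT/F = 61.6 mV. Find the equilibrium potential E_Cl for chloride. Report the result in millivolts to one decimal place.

E = (61.6/z) · log₁₀([Cl⁻]_out/[Cl⁻]_in) with z = -1.
For an anion, dividing by z = -1 reverses the sign.
= (61.6/-1) · log₁₀(125/15.3) = -61.60 · log₁₀(8.17)
= -61.60 · (0.9122) = -56.19 mV

-56.2 mV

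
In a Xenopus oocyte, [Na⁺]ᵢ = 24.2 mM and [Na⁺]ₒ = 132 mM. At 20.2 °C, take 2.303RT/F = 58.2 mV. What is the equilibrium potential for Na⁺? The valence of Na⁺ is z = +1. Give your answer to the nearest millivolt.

E = (58.2/z) · log₁₀([Na⁺]_out/[Na⁺]_in) with z = +1.
= (58.2/1) · log₁₀(132/24.2) = 58.20 · log₁₀(5.455)
= 58.20 · (0.7368) = 42.88 mV

43 mV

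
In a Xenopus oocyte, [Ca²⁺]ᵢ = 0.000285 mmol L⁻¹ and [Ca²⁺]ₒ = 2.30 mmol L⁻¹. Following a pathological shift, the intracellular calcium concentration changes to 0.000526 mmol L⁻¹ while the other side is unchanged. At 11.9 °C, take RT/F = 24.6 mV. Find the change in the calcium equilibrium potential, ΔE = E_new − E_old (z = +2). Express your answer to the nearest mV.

E_old = (24.6/2)·ln(2.30/0.000285) = 110.65 mV
E_new = (24.6/2)·ln(2.30/0.000526) = 103.11 mV
ΔE = 103.11 − (110.65) = -7.54 mV

-8 mV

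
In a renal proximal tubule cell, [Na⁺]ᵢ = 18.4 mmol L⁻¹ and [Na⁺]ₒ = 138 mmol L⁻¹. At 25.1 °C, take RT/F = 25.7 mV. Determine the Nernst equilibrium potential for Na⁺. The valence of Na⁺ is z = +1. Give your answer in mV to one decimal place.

51.8 mV

E = (25.7/z) · ln([Na⁺]_out/[Na⁺]_in) with z = +1.
= (25.7/1) · ln(138/18.4) = 25.70 · ln(7.5)
= 25.70 · (2.0149) = 51.78 mV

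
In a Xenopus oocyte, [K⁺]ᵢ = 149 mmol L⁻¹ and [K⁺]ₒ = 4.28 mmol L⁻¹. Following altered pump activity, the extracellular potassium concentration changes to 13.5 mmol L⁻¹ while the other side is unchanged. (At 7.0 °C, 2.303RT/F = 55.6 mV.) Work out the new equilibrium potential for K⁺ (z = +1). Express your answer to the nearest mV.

After the shift: [K⁺]_out = 13.5, [K⁺]_in = 149 mmol L⁻¹.
E_new = (55.6/1)·log₁₀(13.5/149) = 55.60 · (-1.0429) = -57.98 mV

-58 mV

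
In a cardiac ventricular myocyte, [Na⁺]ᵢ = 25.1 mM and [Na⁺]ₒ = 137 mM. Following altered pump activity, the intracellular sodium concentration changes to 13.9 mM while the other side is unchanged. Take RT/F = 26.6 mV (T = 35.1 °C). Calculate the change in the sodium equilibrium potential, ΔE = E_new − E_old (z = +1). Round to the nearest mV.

16 mV

E_old = (26.6/1)·ln(137/25.1) = 45.14 mV
E_new = (26.6/1)·ln(137/13.9) = 60.86 mV
ΔE = 60.86 − (45.14) = 15.72 mV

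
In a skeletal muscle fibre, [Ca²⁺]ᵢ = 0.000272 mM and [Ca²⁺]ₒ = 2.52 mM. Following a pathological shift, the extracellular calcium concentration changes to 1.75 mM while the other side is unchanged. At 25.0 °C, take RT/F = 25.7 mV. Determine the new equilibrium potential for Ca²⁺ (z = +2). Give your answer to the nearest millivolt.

113 mV

After the shift: [Ca²⁺]_out = 1.75, [Ca²⁺]_in = 0.000272 mM.
E_new = (25.7/2)·ln(1.75/0.000272) = 12.85 · (8.7693) = 112.69 mV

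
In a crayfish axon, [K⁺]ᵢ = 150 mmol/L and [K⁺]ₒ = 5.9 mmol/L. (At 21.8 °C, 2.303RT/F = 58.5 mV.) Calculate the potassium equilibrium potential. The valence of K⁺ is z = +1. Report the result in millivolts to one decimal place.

E = (58.5/z) · log₁₀([K⁺]_out/[K⁺]_in) with z = +1.
= (58.5/1) · log₁₀(5.9/150) = 58.50 · log₁₀(0.03933)
= 58.50 · (-1.4052) = -82.21 mV

-82.2 mV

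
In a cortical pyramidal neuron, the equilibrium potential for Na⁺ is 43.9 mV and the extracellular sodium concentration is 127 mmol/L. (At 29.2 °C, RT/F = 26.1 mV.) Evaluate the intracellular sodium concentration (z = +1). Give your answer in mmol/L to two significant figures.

Nernst: E = (26.1/1) · ln([out]/[in]), so ln([out]/[in]) = 43.9 × 1 / 26.1 = 1.6820.
[out]/[in] = e^(1.6820) = 5.376.
[in] = 127 / 5.376 = 23.62 mmol/L.

24 mmol/L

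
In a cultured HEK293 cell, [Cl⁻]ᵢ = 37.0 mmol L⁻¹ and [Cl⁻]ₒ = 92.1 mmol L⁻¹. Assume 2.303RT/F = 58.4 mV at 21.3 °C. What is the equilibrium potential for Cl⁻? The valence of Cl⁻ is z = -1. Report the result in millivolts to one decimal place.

-23.1 mV

E = (58.4/z) · log₁₀([Cl⁻]_out/[Cl⁻]_in) with z = -1.
For an anion, dividing by z = -1 reverses the sign.
= (58.4/-1) · log₁₀(92.1/37.0) = -58.40 · log₁₀(2.489)
= -58.40 · (0.3961) = -23.13 mV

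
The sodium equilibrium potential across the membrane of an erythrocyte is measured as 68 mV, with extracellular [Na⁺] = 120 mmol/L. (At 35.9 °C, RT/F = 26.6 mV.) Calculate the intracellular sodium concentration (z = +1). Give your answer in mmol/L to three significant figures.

Nernst: E = (26.6/1) · ln([out]/[in]), so ln([out]/[in]) = 68.0 × 1 / 26.6 = 2.5564.
[out]/[in] = e^(2.5564) = 12.89.
[in] = 120 / 12.89 = 9.31 mmol/L.

9.31 mmol/L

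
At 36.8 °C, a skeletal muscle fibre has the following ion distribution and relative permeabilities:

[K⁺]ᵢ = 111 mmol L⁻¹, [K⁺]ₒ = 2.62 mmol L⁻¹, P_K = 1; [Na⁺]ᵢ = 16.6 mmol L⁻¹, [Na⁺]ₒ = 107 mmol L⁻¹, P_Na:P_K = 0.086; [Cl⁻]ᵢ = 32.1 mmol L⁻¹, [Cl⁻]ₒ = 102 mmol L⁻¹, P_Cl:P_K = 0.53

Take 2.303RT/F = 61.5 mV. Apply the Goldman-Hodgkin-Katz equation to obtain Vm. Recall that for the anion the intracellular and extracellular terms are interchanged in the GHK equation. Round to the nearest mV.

Vm = 61.5 · log₁₀[(Σ P·[cation]ₒ + Σ P·[anion]ᵢ) / (Σ P·[cation]ᵢ + Σ P·[anion]ₒ)]
Numerator = 1×2.62 + 0.086×107 + 0.53×32.1 = 28.84
Denominator = 1×111 + 0.086×16.6 + 0.53×102 = 166.5
Vm = 61.5 · log₁₀(0.1732) = 61.5 × (-0.7615) = -46.83 mV

-47 mV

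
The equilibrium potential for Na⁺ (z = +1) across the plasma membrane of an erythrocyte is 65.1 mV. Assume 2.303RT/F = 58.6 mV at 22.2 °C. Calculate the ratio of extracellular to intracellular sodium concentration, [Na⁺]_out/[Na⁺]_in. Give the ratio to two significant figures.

13

log₁₀([out]/[in]) = E·z/(58.6) = 65.1 × 1 / 58.6 = 1.1109
[out]/[in] = 10^(1.1109) = 12.91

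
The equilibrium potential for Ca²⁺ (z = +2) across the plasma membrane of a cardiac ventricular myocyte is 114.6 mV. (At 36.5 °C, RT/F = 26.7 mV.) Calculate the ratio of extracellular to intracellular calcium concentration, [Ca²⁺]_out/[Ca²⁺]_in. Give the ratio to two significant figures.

5300

ln([out]/[in]) = E·z/(26.7) = 114.6 × 2 / 26.7 = 8.5843
[out]/[in] = e^(8.5843) = 5347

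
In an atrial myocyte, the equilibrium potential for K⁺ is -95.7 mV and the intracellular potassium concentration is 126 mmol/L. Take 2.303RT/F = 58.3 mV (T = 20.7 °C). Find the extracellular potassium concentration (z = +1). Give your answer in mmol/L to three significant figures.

Nernst: E = (58.3/1) · log₁₀([out]/[in]), so log₁₀([out]/[in]) = -95.7 × 1 / 58.3 = -1.6415.
[out]/[in] = 10^(-1.6415) = 0.02283.
[out] = 0.02283 × 126 = 2.876 mmol/L.

2.88 mmol/L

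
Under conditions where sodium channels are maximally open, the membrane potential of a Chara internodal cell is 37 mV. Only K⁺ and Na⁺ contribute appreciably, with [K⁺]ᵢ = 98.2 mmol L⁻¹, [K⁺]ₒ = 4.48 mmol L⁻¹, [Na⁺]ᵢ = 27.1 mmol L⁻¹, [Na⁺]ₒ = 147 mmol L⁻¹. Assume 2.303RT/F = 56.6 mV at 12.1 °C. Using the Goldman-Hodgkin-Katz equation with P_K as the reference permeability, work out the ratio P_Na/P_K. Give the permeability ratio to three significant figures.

Let α = P_Na/P_K. GHK: Vm = 56.6·log₁₀[(Kₒ + α·Naₒ)/(Kᵢ + α·Naᵢ)].
10^(Vm/56.6) = 10^(37.0/56.6) = 4.5052
So 4.5052·(Kᵢ + α·Naᵢ) = Kₒ + α·Naₒ → α = (4.5052·98.2 − 4.48) / (147.0 − 4.5052·27.1)
α = (442.4 − 4.48) / (147.0 − 122.1) = 437.9/24.91 = 17.58

17.6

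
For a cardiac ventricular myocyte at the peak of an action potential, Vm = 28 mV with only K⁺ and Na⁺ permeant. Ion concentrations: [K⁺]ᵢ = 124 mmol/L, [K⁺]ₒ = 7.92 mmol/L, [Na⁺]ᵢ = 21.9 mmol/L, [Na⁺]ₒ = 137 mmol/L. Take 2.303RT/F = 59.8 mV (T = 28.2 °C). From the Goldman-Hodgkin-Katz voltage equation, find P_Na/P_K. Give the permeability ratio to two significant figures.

Let α = P_Na/P_K. GHK: Vm = 59.8·log₁₀[(Kₒ + α·Naₒ)/(Kᵢ + α·Naᵢ)].
10^(Vm/59.8) = 10^(28.0/59.8) = 2.9392
So 2.9392·(Kᵢ + α·Naᵢ) = Kₒ + α·Naₒ → α = (2.9392·124.0 − 7.92) / (137.0 − 2.9392·21.9)
α = (364.5 − 7.92) / (137.0 − 64.37) = 356.5/72.63 = 4.909

4.9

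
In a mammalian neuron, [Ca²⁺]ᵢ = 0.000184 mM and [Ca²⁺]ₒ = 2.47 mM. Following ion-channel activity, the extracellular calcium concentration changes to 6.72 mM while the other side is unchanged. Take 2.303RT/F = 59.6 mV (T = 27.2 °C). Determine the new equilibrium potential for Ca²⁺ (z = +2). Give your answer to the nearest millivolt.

136 mV

After the shift: [Ca²⁺]_out = 6.72, [Ca²⁺]_in = 0.000184 mM.
E_new = (59.6/2)·log₁₀(6.72/0.000184) = 29.80 · (4.5626) = 135.96 mV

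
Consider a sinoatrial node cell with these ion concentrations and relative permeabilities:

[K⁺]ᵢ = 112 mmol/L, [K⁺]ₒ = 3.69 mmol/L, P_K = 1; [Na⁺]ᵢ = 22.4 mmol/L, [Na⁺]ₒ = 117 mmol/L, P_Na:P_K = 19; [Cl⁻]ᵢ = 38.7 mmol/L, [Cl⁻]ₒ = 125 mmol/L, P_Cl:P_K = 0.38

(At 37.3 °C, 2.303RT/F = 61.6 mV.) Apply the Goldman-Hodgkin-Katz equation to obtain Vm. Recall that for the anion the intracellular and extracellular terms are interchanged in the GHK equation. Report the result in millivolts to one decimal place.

Vm = 61.6 · log₁₀[(Σ P·[cation]ₒ + Σ P·[anion]ᵢ) / (Σ P·[cation]ᵢ + Σ P·[anion]ₒ)]
Numerator = 1×3.69 + 19×117 + 0.38×38.7 = 2241
Denominator = 1×112 + 19×22.4 + 0.38×125 = 585.1
Vm = 61.6 · log₁₀(3.8308) = 61.6 × (0.5833) = 35.93 mV

35.9 mV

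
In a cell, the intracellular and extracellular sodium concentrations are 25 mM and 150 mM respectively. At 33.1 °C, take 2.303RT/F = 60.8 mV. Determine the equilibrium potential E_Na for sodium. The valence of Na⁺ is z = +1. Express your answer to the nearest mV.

47 mV

E = (60.8/z) · log₁₀([Na⁺]_out/[Na⁺]_in) with z = +1.
= (60.8/1) · log₁₀(150/25) = 60.80 · log₁₀(6)
= 60.80 · (0.7782) = 47.31 mV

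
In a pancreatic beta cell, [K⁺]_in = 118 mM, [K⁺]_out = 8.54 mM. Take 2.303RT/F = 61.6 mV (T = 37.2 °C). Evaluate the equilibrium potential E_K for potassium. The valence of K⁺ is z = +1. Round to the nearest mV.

E = (61.6/z) · log₁₀([K⁺]_out/[K⁺]_in) with z = +1.
= (61.6/1) · log₁₀(8.54/118) = 61.60 · log₁₀(0.07237)
= 61.60 · (-1.1404) = -70.25 mV

-70 mV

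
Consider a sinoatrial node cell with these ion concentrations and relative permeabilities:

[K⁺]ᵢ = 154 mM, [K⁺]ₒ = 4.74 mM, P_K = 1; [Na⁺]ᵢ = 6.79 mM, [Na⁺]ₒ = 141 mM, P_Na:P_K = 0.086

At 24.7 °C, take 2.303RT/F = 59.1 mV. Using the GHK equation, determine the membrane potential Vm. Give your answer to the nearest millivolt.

-57 mV

Vm = 59.1 · log₁₀[(Σ P·[cation]ₒ + Σ P·[anion]ᵢ) / (Σ P·[cation]ᵢ + Σ P·[anion]ₒ)]
Numerator = 1×4.74 + 0.086×141 = 16.87
Denominator = 1×154 + 0.086×6.79 = 154.6
Vm = 59.1 · log₁₀(0.10911) = 59.1 × (-0.9622) = -56.86 mV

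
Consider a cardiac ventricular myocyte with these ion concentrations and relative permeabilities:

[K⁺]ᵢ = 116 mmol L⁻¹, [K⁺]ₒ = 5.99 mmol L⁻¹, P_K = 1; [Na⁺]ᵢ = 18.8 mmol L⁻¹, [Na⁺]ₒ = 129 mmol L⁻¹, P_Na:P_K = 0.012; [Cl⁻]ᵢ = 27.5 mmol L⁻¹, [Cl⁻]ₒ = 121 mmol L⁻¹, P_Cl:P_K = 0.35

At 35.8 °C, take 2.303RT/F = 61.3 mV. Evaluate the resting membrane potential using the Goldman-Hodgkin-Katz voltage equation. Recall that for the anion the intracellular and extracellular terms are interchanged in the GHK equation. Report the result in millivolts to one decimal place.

-59.2 mV

Vm = 61.3 · log₁₀[(Σ P·[cation]ₒ + Σ P·[anion]ᵢ) / (Σ P·[cation]ᵢ + Σ P·[anion]ₒ)]
Numerator = 1×5.99 + 0.012×129 + 0.35×27.5 = 17.16
Denominator = 1×116 + 0.012×18.8 + 0.35×121 = 158.6
Vm = 61.3 · log₁₀(0.10823) = 61.3 × (-0.9656) = -59.19 mV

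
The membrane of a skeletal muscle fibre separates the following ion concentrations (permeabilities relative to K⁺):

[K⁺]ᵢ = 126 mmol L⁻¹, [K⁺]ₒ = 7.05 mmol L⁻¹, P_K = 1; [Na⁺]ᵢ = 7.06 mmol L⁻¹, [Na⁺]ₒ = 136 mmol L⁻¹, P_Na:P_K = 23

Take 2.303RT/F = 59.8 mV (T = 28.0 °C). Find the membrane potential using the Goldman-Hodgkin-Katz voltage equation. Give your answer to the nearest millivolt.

62 mV

Vm = 59.8 · log₁₀[(Σ P·[cation]ₒ + Σ P·[anion]ᵢ) / (Σ P·[cation]ᵢ + Σ P·[anion]ₒ)]
Numerator = 1×7.05 + 23×136 = 3135
Denominator = 1×126 + 23×7.06 = 288.4
Vm = 59.8 · log₁₀(10.871) = 59.8 × (1.0363) = 61.97 mV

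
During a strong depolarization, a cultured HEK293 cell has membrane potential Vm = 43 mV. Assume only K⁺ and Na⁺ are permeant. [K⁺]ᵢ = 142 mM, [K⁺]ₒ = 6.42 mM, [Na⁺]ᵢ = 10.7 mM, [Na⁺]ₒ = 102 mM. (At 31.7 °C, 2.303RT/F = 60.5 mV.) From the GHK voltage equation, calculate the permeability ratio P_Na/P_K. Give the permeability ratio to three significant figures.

Let α = P_Na/P_K. GHK: Vm = 60.5·log₁₀[(Kₒ + α·Naₒ)/(Kᵢ + α·Naᵢ)].
10^(Vm/60.5) = 10^(43.0/60.5) = 5.1374
So 5.1374·(Kᵢ + α·Naᵢ) = Kₒ + α·Naₒ → α = (5.1374·142.0 − 6.42) / (102.0 − 5.1374·10.7)
α = (729.5 − 6.42) / (102.0 − 54.97) = 723.1/47.03 = 15.38

15.4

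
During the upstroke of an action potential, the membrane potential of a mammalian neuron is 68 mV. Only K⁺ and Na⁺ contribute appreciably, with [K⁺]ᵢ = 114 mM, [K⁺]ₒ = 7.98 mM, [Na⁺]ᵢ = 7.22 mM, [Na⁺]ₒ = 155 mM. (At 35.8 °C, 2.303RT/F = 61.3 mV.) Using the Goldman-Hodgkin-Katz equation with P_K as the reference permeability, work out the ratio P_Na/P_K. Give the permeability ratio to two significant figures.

23

Let α = P_Na/P_K. GHK: Vm = 61.3·log₁₀[(Kₒ + α·Naₒ)/(Kᵢ + α·Naᵢ)].
10^(Vm/61.3) = 10^(68.0/61.3) = 12.862
So 12.862·(Kᵢ + α·Naᵢ) = Kₒ + α·Naₒ → α = (12.862·114.0 − 7.98) / (155.0 − 12.862·7.22)
α = (1466 − 7.98) / (155.0 − 92.86) = 1458/62.14 = 23.47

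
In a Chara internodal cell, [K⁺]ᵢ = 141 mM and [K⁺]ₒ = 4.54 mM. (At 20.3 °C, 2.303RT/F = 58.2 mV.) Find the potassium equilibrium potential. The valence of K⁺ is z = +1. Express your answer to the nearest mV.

-87 mV

E = (58.2/z) · log₁₀([K⁺]_out/[K⁺]_in) with z = +1.
= (58.2/1) · log₁₀(4.54/141) = 58.20 · log₁₀(0.0322)
= 58.20 · (-1.4922) = -86.84 mV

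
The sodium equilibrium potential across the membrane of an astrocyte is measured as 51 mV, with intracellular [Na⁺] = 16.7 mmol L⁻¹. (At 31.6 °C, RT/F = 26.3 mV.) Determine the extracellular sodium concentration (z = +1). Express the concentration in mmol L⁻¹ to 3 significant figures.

116 mmol L⁻¹

Nernst: E = (26.3/1) · ln([out]/[in]), so ln([out]/[in]) = 51.0 × 1 / 26.3 = 1.9392.
[out]/[in] = e^(1.9392) = 6.953.
[out] = 6.953 × 16.7 = 116.1 mmol L⁻¹.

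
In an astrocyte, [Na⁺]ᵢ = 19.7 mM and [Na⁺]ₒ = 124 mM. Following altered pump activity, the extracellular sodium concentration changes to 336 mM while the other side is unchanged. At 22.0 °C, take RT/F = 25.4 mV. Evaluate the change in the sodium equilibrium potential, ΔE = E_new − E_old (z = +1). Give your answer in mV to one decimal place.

25.3 mV

E_old = (25.4/1)·ln(124/19.7) = 46.73 mV
E_new = (25.4/1)·ln(336/19.7) = 72.05 mV
ΔE = 72.05 − (46.73) = 25.32 mV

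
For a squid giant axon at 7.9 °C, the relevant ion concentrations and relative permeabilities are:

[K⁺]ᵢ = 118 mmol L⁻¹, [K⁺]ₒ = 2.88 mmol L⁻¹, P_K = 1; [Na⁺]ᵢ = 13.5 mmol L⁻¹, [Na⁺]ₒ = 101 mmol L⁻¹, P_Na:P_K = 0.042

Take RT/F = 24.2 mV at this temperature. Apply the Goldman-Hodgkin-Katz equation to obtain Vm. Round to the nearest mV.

-68 mV

Vm = 24.2 · ln[(Σ P·[cation]ₒ + Σ P·[anion]ᵢ) / (Σ P·[cation]ᵢ + Σ P·[anion]ₒ)]
Numerator = 1×2.88 + 0.042×101 = 7.122
Denominator = 1×118 + 0.042×13.5 = 118.6
Vm = 24.2 · ln(0.060067) = 24.2 × (-2.8123) = -68.06 mV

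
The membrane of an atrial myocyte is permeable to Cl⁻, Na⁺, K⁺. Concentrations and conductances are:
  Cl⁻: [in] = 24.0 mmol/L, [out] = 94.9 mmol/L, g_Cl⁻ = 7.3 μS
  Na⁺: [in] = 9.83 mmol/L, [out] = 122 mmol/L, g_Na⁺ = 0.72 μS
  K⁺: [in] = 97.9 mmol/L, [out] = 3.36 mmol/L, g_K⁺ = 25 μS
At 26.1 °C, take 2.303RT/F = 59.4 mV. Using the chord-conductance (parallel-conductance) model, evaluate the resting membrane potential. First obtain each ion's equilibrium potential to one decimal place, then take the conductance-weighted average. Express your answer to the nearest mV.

E_Cl⁻ = (59.4/-1)·log₁₀(94.9/24.0) = -35.5 mV
E_Na⁺ = (59.4/1)·log₁₀(122/9.83) = 65.0 mV
E_K⁺ = (59.4/1)·log₁₀(3.36/97.9) = -87.0 mV
Vm = (Σ gᵢEᵢ)/(Σ gᵢ) = (7.3·-35.5 + 0.72·65.0 + 25·-87.0) / (7.3 + 0.72 + 25)
= -2387.35 / 33.02 = -72.30 mV

-72 mV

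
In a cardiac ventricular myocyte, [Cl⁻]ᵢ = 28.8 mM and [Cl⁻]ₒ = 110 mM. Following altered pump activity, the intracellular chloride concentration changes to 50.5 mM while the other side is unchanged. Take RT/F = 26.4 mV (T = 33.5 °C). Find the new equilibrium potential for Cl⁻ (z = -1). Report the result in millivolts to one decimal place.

-20.6 mV

After the shift: [Cl⁻]_out = 110, [Cl⁻]_in = 50.5 mM.
E_new = (26.4/-1)·ln(110/50.5) = -26.40 · (0.7785) = -20.55 mV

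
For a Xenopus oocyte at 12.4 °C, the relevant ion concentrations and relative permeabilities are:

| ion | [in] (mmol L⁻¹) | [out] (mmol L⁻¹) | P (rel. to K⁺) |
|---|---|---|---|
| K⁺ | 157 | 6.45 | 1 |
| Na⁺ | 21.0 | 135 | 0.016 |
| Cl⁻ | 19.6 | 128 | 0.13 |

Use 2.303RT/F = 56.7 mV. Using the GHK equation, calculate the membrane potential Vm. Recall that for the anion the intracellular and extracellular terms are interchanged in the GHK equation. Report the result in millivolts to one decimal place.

-67.6 mV

Vm = 56.7 · log₁₀[(Σ P·[cation]ₒ + Σ P·[anion]ᵢ) / (Σ P·[cation]ᵢ + Σ P·[anion]ₒ)]
Numerator = 1×6.45 + 0.016×135 + 0.13×19.6 = 11.16
Denominator = 1×157 + 0.016×21.0 + 0.13×128 = 174
Vm = 56.7 · log₁₀(0.064135) = 56.7 × (-1.1929) = -67.64 mV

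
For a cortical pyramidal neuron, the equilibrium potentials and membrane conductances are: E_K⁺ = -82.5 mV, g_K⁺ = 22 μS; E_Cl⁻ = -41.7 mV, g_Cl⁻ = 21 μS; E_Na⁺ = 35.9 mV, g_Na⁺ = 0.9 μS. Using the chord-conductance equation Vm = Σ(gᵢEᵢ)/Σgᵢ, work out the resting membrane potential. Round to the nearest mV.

Σ gᵢEᵢ = 22·(-82.5) + 21·(-41.7) + 0.9·(35.9) = -2658.39
Σ gᵢ = 22 + 21 + 0.9 = 43.9
Vm = -2658.39 / 43.9 = -60.56 mV

-61 mV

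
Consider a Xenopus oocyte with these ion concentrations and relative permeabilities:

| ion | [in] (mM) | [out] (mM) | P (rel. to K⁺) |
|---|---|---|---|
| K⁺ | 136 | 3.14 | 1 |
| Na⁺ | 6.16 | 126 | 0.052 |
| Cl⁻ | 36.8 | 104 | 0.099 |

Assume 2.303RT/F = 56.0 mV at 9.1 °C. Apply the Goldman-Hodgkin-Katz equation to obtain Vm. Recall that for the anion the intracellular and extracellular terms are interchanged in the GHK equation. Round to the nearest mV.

Vm = 56.0 · log₁₀[(Σ P·[cation]ₒ + Σ P·[anion]ᵢ) / (Σ P·[cation]ᵢ + Σ P·[anion]ₒ)]
Numerator = 1×3.14 + 0.052×126 + 0.099×36.8 = 13.34
Denominator = 1×136 + 0.052×6.16 + 0.099×104 = 146.6
Vm = 56.0 · log₁₀(0.090953) = 56.0 × (-1.0412) = -58.31 mV

-58 mV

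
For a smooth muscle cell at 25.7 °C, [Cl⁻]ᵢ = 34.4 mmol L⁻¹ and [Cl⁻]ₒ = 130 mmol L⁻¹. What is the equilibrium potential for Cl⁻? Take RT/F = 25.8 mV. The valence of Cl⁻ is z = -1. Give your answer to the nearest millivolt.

-34 mV

E = (25.8/z) · ln([Cl⁻]_out/[Cl⁻]_in) with z = -1.
For an anion, dividing by z = -1 reverses the sign.
= (25.8/-1) · ln(130/34.4) = -25.80 · ln(3.779)
= -25.80 · (1.3295) = -34.30 mV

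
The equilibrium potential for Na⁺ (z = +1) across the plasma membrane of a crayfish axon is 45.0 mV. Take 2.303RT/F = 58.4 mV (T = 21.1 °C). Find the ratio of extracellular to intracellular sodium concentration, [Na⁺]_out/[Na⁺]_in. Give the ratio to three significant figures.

log₁₀([out]/[in]) = E·z/(58.4) = 45.0 × 1 / 58.4 = 0.7705
[out]/[in] = 10^(0.7705) = 5.896

5.90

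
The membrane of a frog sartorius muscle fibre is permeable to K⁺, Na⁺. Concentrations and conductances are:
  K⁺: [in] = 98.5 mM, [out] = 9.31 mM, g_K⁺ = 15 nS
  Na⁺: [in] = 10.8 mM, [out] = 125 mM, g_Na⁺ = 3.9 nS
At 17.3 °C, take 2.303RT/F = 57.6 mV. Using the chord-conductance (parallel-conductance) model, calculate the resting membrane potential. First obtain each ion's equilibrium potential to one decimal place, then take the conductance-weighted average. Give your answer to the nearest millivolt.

E_K⁺ = (57.6/1)·log₁₀(9.31/98.5) = -59.0 mV
E_Na⁺ = (57.6/1)·log₁₀(125/10.8) = 61.3 mV
Vm = (Σ gᵢEᵢ)/(Σ gᵢ) = (15·-59.0 + 3.9·61.3) / (15 + 3.9)
= -645.93 / 18.9 = -34.18 mV

-34 mV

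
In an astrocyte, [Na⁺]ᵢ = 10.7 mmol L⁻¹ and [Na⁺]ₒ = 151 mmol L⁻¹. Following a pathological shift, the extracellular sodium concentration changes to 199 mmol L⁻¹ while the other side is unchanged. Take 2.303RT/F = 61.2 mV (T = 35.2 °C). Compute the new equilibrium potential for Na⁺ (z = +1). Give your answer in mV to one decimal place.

77.7 mV

After the shift: [Na⁺]_out = 199, [Na⁺]_in = 10.7 mmol L⁻¹.
E_new = (61.2/1)·log₁₀(199/10.7) = 61.20 · (1.2695) = 77.69 mV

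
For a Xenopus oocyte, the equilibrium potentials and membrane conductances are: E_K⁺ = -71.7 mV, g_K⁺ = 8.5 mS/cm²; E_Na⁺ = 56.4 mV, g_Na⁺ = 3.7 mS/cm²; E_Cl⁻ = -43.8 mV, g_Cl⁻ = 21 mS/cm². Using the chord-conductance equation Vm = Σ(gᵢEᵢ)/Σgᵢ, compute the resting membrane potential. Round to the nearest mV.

Σ gᵢEᵢ = 8.5·(-71.7) + 3.7·(56.4) + 21·(-43.8) = -1320.57
Σ gᵢ = 8.5 + 3.7 + 21 = 33.2
Vm = -1320.57 / 33.2 = -39.78 mV

-40 mV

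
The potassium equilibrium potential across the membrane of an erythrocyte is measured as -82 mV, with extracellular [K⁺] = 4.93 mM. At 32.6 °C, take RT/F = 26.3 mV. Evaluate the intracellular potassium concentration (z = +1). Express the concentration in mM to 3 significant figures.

111 mM

Nernst: E = (26.3/1) · ln([out]/[in]), so ln([out]/[in]) = -82.0 × 1 / 26.3 = -3.1179.
[out]/[in] = e^(-3.1179) = 0.04425.
[in] = 4.93 / 0.04425 = 111.4 mM.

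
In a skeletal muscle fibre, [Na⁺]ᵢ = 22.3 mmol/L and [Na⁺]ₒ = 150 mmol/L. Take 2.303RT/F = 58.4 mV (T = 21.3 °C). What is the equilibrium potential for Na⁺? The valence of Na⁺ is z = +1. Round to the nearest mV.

48 mV

E = (58.4/z) · log₁₀([Na⁺]_out/[Na⁺]_in) with z = +1.
= (58.4/1) · log₁₀(150/22.3) = 58.40 · log₁₀(6.726)
= 58.40 · (0.8278) = 48.34 mV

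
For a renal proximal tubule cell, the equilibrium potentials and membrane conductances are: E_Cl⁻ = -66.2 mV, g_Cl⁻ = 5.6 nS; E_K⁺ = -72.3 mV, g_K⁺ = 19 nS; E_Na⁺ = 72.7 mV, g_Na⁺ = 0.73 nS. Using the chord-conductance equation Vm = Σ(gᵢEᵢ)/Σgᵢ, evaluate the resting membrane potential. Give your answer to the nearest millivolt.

Σ gᵢEᵢ = 5.6·(-66.2) + 19·(-72.3) + 0.73·(72.7) = -1691.35
Σ gᵢ = 5.6 + 19 + 0.73 = 25.33
Vm = -1691.35 / 25.33 = -66.77 mV

-67 mV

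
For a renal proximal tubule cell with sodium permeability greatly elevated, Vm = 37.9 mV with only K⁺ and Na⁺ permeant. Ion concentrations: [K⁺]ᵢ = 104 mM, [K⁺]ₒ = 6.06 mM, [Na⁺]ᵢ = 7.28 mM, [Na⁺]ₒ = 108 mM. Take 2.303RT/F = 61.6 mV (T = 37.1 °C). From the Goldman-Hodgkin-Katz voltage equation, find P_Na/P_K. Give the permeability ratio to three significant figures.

Let α = P_Na/P_K. GHK: Vm = 61.6·log₁₀[(Kₒ + α·Naₒ)/(Kᵢ + α·Naᵢ)].
10^(Vm/61.6) = 10^(37.9/61.6) = 4.1234
So 4.1234·(Kᵢ + α·Naᵢ) = Kₒ + α·Naₒ → α = (4.1234·104.0 − 6.06) / (108.0 − 4.1234·7.28)
α = (428.8 − 6.06) / (108.0 − 30.02) = 422.8/77.98 = 5.422

5.42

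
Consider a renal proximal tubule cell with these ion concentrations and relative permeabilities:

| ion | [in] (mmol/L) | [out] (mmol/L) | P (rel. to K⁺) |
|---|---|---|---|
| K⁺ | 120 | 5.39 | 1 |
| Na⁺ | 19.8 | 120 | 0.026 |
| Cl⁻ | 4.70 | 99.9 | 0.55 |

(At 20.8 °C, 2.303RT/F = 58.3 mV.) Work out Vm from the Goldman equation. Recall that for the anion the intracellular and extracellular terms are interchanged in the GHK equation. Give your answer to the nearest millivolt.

Vm = 58.3 · log₁₀[(Σ P·[cation]ₒ + Σ P·[anion]ᵢ) / (Σ P·[cation]ᵢ + Σ P·[anion]ₒ)]
Numerator = 1×5.39 + 0.026×120 + 0.55×4.70 = 11.1
Denominator = 1×120 + 0.026×19.8 + 0.55×99.9 = 175.5
Vm = 58.3 · log₁₀(0.063234) = 58.3 × (-1.1991) = -69.90 mV

-70 mV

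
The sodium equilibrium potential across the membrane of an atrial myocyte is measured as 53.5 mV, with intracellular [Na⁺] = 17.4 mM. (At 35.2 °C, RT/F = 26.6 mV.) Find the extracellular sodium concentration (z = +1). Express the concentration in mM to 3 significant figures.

130 mM

Nernst: E = (26.6/1) · ln([out]/[in]), so ln([out]/[in]) = 53.5 × 1 / 26.6 = 2.0113.
[out]/[in] = e^(2.0113) = 7.473.
[out] = 7.473 × 17.4 = 130 mM.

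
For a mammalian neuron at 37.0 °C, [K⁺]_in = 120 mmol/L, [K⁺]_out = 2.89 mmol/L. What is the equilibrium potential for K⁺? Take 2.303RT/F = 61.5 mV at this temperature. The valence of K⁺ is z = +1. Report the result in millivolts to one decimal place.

-99.5 mV

E = (61.5/z) · log₁₀([K⁺]_out/[K⁺]_in) with z = +1.
= (61.5/1) · log₁₀(2.89/120) = 61.50 · log₁₀(0.02408)
= 61.50 · (-1.6183) = -99.52 mV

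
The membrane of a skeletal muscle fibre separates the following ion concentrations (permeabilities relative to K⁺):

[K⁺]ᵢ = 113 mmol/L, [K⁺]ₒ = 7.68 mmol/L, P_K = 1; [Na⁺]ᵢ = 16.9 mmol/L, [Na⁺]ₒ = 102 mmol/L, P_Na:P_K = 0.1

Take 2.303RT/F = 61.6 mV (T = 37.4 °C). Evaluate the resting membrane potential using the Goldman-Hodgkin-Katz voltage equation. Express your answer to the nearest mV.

-50 mV

Vm = 61.6 · log₁₀[(Σ P·[cation]ₒ + Σ P·[anion]ᵢ) / (Σ P·[cation]ᵢ + Σ P·[anion]ₒ)]
Numerator = 1×7.68 + 0.1×102 = 17.88
Denominator = 1×113 + 0.1×16.9 = 114.7
Vm = 61.6 · log₁₀(0.1559) = 61.6 × (-0.8072) = -49.72 mV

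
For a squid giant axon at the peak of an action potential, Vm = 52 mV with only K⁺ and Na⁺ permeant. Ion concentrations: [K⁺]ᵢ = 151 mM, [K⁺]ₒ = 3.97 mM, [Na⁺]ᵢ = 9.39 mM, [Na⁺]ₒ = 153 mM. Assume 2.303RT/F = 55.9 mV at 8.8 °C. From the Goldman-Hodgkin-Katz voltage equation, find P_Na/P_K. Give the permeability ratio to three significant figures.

Let α = P_Na/P_K. GHK: Vm = 55.9·log₁₀[(Kₒ + α·Naₒ)/(Kᵢ + α·Naᵢ)].
10^(Vm/55.9) = 10^(52.0/55.9) = 8.5159
So 8.5159·(Kᵢ + α·Naᵢ) = Kₒ + α·Naₒ → α = (8.5159·151.0 − 3.97) / (153.0 − 8.5159·9.39)
α = (1286 − 3.97) / (153.0 − 79.96) = 1282/73.04 = 17.55

17.6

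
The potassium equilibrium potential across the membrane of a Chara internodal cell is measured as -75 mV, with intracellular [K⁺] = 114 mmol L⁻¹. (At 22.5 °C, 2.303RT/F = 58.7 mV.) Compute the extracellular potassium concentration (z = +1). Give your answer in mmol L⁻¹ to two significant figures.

Nernst: E = (58.7/1) · log₁₀([out]/[in]), so log₁₀([out]/[in]) = -75.0 × 1 / 58.7 = -1.2777.
[out]/[in] = 10^(-1.2777) = 0.05276.
[out] = 0.05276 × 114 = 6.015 mmol L⁻¹.

6.0 mmol L⁻¹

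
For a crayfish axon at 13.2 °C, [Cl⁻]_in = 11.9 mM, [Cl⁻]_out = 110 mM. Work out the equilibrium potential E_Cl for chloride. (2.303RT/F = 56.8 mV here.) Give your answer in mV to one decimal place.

-54.9 mV

E = (56.8/z) · log₁₀([Cl⁻]_out/[Cl⁻]_in) with z = -1.
For an anion, dividing by z = -1 reverses the sign.
= (56.8/-1) · log₁₀(110/11.9) = -56.80 · log₁₀(9.244)
= -56.80 · (0.9658) = -54.86 mV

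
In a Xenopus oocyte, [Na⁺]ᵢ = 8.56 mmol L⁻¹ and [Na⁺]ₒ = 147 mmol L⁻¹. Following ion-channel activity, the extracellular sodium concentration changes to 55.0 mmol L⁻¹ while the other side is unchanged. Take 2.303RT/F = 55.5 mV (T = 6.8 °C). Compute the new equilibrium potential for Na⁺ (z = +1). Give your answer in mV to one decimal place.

44.8 mV

After the shift: [Na⁺]_out = 55.0, [Na⁺]_in = 8.56 mmol L⁻¹.
E_new = (55.5/1)·log₁₀(55.0/8.56) = 55.50 · (0.8079) = 44.84 mV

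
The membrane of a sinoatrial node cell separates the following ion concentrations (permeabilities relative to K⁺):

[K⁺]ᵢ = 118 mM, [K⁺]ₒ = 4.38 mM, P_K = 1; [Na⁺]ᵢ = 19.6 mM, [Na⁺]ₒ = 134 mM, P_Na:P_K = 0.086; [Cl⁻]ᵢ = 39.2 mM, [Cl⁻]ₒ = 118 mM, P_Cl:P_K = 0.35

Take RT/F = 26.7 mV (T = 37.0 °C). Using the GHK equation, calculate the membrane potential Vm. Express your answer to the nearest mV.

-45 mV

Vm = 26.7 · ln[(Σ P·[cation]ₒ + Σ P·[anion]ᵢ) / (Σ P·[cation]ᵢ + Σ P·[anion]ₒ)]
Numerator = 1×4.38 + 0.086×134 + 0.35×39.2 = 29.62
Denominator = 1×118 + 0.086×19.6 + 0.35×118 = 161
Vm = 26.7 · ln(0.18402) = 26.7 × (-1.6927) = -45.20 mV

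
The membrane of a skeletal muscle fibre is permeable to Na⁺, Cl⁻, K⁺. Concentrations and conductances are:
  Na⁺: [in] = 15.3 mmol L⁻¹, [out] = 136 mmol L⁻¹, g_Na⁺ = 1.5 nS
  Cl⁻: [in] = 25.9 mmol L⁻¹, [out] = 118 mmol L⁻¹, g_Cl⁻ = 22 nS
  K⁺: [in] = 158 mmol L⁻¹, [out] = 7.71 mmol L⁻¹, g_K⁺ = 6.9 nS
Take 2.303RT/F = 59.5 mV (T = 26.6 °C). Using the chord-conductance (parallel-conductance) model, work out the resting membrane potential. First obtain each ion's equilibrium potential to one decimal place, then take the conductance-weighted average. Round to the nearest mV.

-43 mV

E_Na⁺ = (59.5/1)·log₁₀(136/15.3) = 56.5 mV
E_Cl⁻ = (59.5/-1)·log₁₀(118/25.9) = -39.2 mV
E_K⁺ = (59.5/1)·log₁₀(7.71/158) = -78.0 mV
Vm = (Σ gᵢEᵢ)/(Σ gᵢ) = (1.5·56.5 + 22·-39.2 + 6.9·-78.0) / (1.5 + 22 + 6.9)
= -1315.85 / 30.4 = -43.28 mV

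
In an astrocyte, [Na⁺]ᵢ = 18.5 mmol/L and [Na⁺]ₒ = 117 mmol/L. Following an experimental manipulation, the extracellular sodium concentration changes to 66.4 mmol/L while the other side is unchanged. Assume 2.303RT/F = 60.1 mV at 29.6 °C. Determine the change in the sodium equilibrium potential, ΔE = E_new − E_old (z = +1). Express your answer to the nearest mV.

-15 mV

E_old = (60.1/1)·log₁₀(117/18.5) = 48.14 mV
E_new = (60.1/1)·log₁₀(66.4/18.5) = 33.36 mV
ΔE = 33.36 − (48.14) = -14.79 mV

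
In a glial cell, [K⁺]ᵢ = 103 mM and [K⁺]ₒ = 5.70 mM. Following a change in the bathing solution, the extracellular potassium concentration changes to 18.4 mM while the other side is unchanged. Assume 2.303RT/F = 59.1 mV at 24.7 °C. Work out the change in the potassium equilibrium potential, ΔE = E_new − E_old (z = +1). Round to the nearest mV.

30 mV

E_old = (59.1/1)·log₁₀(5.70/103) = -74.29 mV
E_new = (59.1/1)·log₁₀(18.4/103) = -44.21 mV
ΔE = -44.21 − (-74.29) = 30.08 mV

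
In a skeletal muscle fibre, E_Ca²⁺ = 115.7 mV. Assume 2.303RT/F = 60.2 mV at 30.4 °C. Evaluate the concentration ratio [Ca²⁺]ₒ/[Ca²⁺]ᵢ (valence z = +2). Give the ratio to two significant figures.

7000

log₁₀([out]/[in]) = E·z/(60.2) = 115.7 × 2 / 60.2 = 3.8439
[out]/[in] = 10^(3.8439) = 6980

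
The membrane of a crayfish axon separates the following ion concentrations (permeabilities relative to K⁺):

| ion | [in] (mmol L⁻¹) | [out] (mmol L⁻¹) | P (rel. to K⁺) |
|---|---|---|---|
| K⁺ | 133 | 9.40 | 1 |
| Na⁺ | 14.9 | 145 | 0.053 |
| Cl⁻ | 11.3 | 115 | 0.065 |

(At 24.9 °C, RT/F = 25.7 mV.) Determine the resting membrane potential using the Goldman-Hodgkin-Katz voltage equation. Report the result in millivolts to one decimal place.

-53.2 mV

Vm = 25.7 · ln[(Σ P·[cation]ₒ + Σ P·[anion]ᵢ) / (Σ P·[cation]ᵢ + Σ P·[anion]ₒ)]
Numerator = 1×9.40 + 0.053×145 + 0.065×11.3 = 17.82
Denominator = 1×133 + 0.053×14.9 + 0.065×115 = 141.3
Vm = 25.7 · ln(0.12614) = 25.7 × (-2.0703) = -53.21 mV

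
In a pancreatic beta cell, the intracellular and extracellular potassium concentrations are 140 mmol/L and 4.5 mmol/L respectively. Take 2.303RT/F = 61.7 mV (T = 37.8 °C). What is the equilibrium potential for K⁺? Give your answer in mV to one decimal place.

E = (61.7/z) · log₁₀([K⁺]_out/[K⁺]_in) with z = +1.
= (61.7/1) · log₁₀(4.5/140) = 61.70 · log₁₀(0.03214)
= 61.70 · (-1.4929) = -92.11 mV

-92.1 mV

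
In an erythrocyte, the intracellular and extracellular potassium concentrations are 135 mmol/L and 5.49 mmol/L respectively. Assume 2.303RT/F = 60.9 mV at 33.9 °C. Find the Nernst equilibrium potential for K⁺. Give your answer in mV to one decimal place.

-84.7 mV

E = (60.9/z) · log₁₀([K⁺]_out/[K⁺]_in) with z = +1.
= (60.9/1) · log₁₀(5.49/135) = 60.90 · log₁₀(0.04067)
= 60.90 · (-1.3908) = -84.70 mV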